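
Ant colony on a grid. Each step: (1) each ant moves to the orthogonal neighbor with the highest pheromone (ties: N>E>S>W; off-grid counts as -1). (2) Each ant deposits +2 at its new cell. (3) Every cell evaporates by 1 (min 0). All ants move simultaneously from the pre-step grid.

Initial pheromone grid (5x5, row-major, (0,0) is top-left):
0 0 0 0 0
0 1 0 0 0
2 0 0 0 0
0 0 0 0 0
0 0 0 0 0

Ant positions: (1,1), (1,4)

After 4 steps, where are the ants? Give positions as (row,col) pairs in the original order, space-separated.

Step 1: ant0:(1,1)->N->(0,1) | ant1:(1,4)->N->(0,4)
  grid max=1 at (0,1)
Step 2: ant0:(0,1)->E->(0,2) | ant1:(0,4)->S->(1,4)
  grid max=1 at (0,2)
Step 3: ant0:(0,2)->E->(0,3) | ant1:(1,4)->N->(0,4)
  grid max=1 at (0,3)
Step 4: ant0:(0,3)->E->(0,4) | ant1:(0,4)->W->(0,3)
  grid max=2 at (0,3)

(0,4) (0,3)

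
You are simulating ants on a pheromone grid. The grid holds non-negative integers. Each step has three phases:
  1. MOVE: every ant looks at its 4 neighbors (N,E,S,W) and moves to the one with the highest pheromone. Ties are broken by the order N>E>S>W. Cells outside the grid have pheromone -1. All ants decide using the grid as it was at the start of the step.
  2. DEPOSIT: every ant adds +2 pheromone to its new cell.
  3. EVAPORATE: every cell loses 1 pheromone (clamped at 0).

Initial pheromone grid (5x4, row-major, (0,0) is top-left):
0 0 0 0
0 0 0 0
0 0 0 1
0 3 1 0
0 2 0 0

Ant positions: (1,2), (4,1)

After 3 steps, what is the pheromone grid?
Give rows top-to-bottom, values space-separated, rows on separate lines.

After step 1: ants at (0,2),(3,1)
  0 0 1 0
  0 0 0 0
  0 0 0 0
  0 4 0 0
  0 1 0 0
After step 2: ants at (0,3),(4,1)
  0 0 0 1
  0 0 0 0
  0 0 0 0
  0 3 0 0
  0 2 0 0
After step 3: ants at (1,3),(3,1)
  0 0 0 0
  0 0 0 1
  0 0 0 0
  0 4 0 0
  0 1 0 0

0 0 0 0
0 0 0 1
0 0 0 0
0 4 0 0
0 1 0 0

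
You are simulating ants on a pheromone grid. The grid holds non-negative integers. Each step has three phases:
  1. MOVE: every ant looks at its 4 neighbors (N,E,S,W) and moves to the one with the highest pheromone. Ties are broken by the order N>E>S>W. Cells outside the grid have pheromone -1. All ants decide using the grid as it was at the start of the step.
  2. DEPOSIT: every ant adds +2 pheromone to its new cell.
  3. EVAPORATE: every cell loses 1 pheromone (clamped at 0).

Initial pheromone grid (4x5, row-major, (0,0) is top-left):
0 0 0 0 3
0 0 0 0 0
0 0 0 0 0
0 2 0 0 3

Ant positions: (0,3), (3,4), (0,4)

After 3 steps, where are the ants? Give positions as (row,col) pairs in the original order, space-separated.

Step 1: ant0:(0,3)->E->(0,4) | ant1:(3,4)->N->(2,4) | ant2:(0,4)->S->(1,4)
  grid max=4 at (0,4)
Step 2: ant0:(0,4)->S->(1,4) | ant1:(2,4)->S->(3,4) | ant2:(1,4)->N->(0,4)
  grid max=5 at (0,4)
Step 3: ant0:(1,4)->N->(0,4) | ant1:(3,4)->N->(2,4) | ant2:(0,4)->S->(1,4)
  grid max=6 at (0,4)

(0,4) (2,4) (1,4)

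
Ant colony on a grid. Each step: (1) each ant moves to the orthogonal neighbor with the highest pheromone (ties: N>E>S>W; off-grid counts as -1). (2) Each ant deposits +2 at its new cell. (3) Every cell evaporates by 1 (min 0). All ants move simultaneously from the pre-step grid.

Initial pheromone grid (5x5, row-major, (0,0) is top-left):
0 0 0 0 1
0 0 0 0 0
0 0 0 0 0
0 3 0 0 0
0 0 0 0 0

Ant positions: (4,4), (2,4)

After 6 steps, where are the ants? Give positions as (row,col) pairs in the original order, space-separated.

Step 1: ant0:(4,4)->N->(3,4) | ant1:(2,4)->N->(1,4)
  grid max=2 at (3,1)
Step 2: ant0:(3,4)->N->(2,4) | ant1:(1,4)->N->(0,4)
  grid max=1 at (0,4)
Step 3: ant0:(2,4)->N->(1,4) | ant1:(0,4)->S->(1,4)
  grid max=3 at (1,4)
Step 4: ant0:(1,4)->N->(0,4) | ant1:(1,4)->N->(0,4)
  grid max=3 at (0,4)
Step 5: ant0:(0,4)->S->(1,4) | ant1:(0,4)->S->(1,4)
  grid max=5 at (1,4)
Step 6: ant0:(1,4)->N->(0,4) | ant1:(1,4)->N->(0,4)
  grid max=5 at (0,4)

(0,4) (0,4)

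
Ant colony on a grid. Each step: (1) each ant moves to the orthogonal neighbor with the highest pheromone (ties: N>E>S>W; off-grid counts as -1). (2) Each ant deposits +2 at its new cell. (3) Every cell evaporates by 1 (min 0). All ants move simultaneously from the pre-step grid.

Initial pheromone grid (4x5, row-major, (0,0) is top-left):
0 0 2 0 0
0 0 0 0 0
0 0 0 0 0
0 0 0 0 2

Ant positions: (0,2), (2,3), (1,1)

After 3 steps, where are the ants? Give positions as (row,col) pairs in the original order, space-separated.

Step 1: ant0:(0,2)->E->(0,3) | ant1:(2,3)->N->(1,3) | ant2:(1,1)->N->(0,1)
  grid max=1 at (0,1)
Step 2: ant0:(0,3)->S->(1,3) | ant1:(1,3)->N->(0,3) | ant2:(0,1)->E->(0,2)
  grid max=2 at (0,2)
Step 3: ant0:(1,3)->N->(0,3) | ant1:(0,3)->S->(1,3) | ant2:(0,2)->E->(0,3)
  grid max=5 at (0,3)

(0,3) (1,3) (0,3)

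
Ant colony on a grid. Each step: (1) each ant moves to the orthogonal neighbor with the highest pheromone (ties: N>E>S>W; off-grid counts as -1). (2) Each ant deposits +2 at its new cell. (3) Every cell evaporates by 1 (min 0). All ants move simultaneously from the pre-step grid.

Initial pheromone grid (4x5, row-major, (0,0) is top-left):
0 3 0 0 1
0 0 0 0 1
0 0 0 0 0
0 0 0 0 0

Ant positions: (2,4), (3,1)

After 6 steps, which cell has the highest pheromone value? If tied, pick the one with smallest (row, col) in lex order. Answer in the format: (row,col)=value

Answer: (0,1)=1

Derivation:
Step 1: ant0:(2,4)->N->(1,4) | ant1:(3,1)->N->(2,1)
  grid max=2 at (0,1)
Step 2: ant0:(1,4)->N->(0,4) | ant1:(2,1)->N->(1,1)
  grid max=1 at (0,1)
Step 3: ant0:(0,4)->S->(1,4) | ant1:(1,1)->N->(0,1)
  grid max=2 at (0,1)
Step 4: ant0:(1,4)->N->(0,4) | ant1:(0,1)->E->(0,2)
  grid max=1 at (0,1)
Step 5: ant0:(0,4)->S->(1,4) | ant1:(0,2)->W->(0,1)
  grid max=2 at (0,1)
Step 6: ant0:(1,4)->N->(0,4) | ant1:(0,1)->E->(0,2)
  grid max=1 at (0,1)
Final grid:
  0 1 1 0 1
  0 0 0 0 1
  0 0 0 0 0
  0 0 0 0 0
Max pheromone 1 at (0,1)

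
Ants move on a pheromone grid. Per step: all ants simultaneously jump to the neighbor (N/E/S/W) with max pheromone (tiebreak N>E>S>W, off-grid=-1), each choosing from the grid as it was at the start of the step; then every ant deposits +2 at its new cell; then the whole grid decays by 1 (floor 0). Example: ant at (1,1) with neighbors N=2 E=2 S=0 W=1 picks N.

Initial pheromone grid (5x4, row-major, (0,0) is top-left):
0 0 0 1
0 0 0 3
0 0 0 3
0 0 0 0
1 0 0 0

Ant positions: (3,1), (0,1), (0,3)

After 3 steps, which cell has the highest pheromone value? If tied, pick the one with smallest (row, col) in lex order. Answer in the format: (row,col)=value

Step 1: ant0:(3,1)->N->(2,1) | ant1:(0,1)->E->(0,2) | ant2:(0,3)->S->(1,3)
  grid max=4 at (1,3)
Step 2: ant0:(2,1)->N->(1,1) | ant1:(0,2)->E->(0,3) | ant2:(1,3)->S->(2,3)
  grid max=3 at (1,3)
Step 3: ant0:(1,1)->N->(0,1) | ant1:(0,3)->S->(1,3) | ant2:(2,3)->N->(1,3)
  grid max=6 at (1,3)
Final grid:
  0 1 0 0
  0 0 0 6
  0 0 0 2
  0 0 0 0
  0 0 0 0
Max pheromone 6 at (1,3)

Answer: (1,3)=6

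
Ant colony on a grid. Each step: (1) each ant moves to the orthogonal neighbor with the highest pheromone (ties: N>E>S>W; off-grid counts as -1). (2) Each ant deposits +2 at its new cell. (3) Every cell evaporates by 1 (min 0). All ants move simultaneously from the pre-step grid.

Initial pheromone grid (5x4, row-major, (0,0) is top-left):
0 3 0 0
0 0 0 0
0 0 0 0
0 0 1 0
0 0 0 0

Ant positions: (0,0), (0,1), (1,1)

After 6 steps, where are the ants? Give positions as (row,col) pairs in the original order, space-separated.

Step 1: ant0:(0,0)->E->(0,1) | ant1:(0,1)->E->(0,2) | ant2:(1,1)->N->(0,1)
  grid max=6 at (0,1)
Step 2: ant0:(0,1)->E->(0,2) | ant1:(0,2)->W->(0,1) | ant2:(0,1)->E->(0,2)
  grid max=7 at (0,1)
Step 3: ant0:(0,2)->W->(0,1) | ant1:(0,1)->E->(0,2) | ant2:(0,2)->W->(0,1)
  grid max=10 at (0,1)
Step 4: ant0:(0,1)->E->(0,2) | ant1:(0,2)->W->(0,1) | ant2:(0,1)->E->(0,2)
  grid max=11 at (0,1)
Step 5: ant0:(0,2)->W->(0,1) | ant1:(0,1)->E->(0,2) | ant2:(0,2)->W->(0,1)
  grid max=14 at (0,1)
Step 6: ant0:(0,1)->E->(0,2) | ant1:(0,2)->W->(0,1) | ant2:(0,1)->E->(0,2)
  grid max=15 at (0,1)

(0,2) (0,1) (0,2)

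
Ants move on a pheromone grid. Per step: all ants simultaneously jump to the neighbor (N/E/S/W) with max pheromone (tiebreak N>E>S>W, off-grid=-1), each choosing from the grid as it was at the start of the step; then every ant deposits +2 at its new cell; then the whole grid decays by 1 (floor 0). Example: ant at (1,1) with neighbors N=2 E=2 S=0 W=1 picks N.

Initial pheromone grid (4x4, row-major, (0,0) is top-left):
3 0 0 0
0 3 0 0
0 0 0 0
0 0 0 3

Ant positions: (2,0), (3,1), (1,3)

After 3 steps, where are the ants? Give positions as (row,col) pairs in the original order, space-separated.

Step 1: ant0:(2,0)->N->(1,0) | ant1:(3,1)->N->(2,1) | ant2:(1,3)->N->(0,3)
  grid max=2 at (0,0)
Step 2: ant0:(1,0)->N->(0,0) | ant1:(2,1)->N->(1,1) | ant2:(0,3)->S->(1,3)
  grid max=3 at (0,0)
Step 3: ant0:(0,0)->E->(0,1) | ant1:(1,1)->N->(0,1) | ant2:(1,3)->N->(0,3)
  grid max=3 at (0,1)

(0,1) (0,1) (0,3)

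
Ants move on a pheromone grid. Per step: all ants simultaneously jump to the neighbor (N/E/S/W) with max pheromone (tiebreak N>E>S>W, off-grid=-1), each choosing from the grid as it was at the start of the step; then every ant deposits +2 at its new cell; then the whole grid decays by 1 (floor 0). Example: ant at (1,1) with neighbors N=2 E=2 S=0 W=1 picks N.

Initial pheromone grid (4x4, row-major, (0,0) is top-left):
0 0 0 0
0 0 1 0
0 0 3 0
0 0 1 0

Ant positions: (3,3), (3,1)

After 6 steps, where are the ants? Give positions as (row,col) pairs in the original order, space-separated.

Step 1: ant0:(3,3)->W->(3,2) | ant1:(3,1)->E->(3,2)
  grid max=4 at (3,2)
Step 2: ant0:(3,2)->N->(2,2) | ant1:(3,2)->N->(2,2)
  grid max=5 at (2,2)
Step 3: ant0:(2,2)->S->(3,2) | ant1:(2,2)->S->(3,2)
  grid max=6 at (3,2)
Step 4: ant0:(3,2)->N->(2,2) | ant1:(3,2)->N->(2,2)
  grid max=7 at (2,2)
Step 5: ant0:(2,2)->S->(3,2) | ant1:(2,2)->S->(3,2)
  grid max=8 at (3,2)
Step 6: ant0:(3,2)->N->(2,2) | ant1:(3,2)->N->(2,2)
  grid max=9 at (2,2)

(2,2) (2,2)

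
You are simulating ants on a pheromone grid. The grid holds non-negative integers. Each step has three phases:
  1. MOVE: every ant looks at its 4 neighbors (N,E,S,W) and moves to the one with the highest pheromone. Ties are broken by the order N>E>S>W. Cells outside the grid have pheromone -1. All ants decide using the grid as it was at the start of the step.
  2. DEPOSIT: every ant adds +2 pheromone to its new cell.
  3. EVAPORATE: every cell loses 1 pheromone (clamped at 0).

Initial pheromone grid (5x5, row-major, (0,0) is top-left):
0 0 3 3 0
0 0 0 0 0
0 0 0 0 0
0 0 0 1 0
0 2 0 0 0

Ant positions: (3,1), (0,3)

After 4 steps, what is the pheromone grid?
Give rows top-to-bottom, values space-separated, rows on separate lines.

After step 1: ants at (4,1),(0,2)
  0 0 4 2 0
  0 0 0 0 0
  0 0 0 0 0
  0 0 0 0 0
  0 3 0 0 0
After step 2: ants at (3,1),(0,3)
  0 0 3 3 0
  0 0 0 0 0
  0 0 0 0 0
  0 1 0 0 0
  0 2 0 0 0
After step 3: ants at (4,1),(0,2)
  0 0 4 2 0
  0 0 0 0 0
  0 0 0 0 0
  0 0 0 0 0
  0 3 0 0 0
After step 4: ants at (3,1),(0,3)
  0 0 3 3 0
  0 0 0 0 0
  0 0 0 0 0
  0 1 0 0 0
  0 2 0 0 0

0 0 3 3 0
0 0 0 0 0
0 0 0 0 0
0 1 0 0 0
0 2 0 0 0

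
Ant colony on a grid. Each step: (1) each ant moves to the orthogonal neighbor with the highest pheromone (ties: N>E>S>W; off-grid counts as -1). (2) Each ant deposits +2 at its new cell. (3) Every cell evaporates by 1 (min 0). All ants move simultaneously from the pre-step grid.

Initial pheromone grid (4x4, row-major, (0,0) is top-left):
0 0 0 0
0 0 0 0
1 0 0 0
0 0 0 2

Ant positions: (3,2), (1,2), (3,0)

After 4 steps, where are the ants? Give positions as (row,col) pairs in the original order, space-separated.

Step 1: ant0:(3,2)->E->(3,3) | ant1:(1,2)->N->(0,2) | ant2:(3,0)->N->(2,0)
  grid max=3 at (3,3)
Step 2: ant0:(3,3)->N->(2,3) | ant1:(0,2)->E->(0,3) | ant2:(2,0)->N->(1,0)
  grid max=2 at (3,3)
Step 3: ant0:(2,3)->S->(3,3) | ant1:(0,3)->S->(1,3) | ant2:(1,0)->S->(2,0)
  grid max=3 at (3,3)
Step 4: ant0:(3,3)->N->(2,3) | ant1:(1,3)->N->(0,3) | ant2:(2,0)->N->(1,0)
  grid max=2 at (3,3)

(2,3) (0,3) (1,0)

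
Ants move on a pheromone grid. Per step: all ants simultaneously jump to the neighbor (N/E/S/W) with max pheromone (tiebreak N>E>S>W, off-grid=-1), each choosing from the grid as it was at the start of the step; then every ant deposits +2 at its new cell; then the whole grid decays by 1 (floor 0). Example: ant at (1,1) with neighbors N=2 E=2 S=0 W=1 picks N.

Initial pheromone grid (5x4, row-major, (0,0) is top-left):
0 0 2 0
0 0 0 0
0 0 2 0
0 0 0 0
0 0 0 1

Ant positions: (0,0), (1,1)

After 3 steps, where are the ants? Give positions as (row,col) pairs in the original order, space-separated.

Step 1: ant0:(0,0)->E->(0,1) | ant1:(1,1)->N->(0,1)
  grid max=3 at (0,1)
Step 2: ant0:(0,1)->E->(0,2) | ant1:(0,1)->E->(0,2)
  grid max=4 at (0,2)
Step 3: ant0:(0,2)->W->(0,1) | ant1:(0,2)->W->(0,1)
  grid max=5 at (0,1)

(0,1) (0,1)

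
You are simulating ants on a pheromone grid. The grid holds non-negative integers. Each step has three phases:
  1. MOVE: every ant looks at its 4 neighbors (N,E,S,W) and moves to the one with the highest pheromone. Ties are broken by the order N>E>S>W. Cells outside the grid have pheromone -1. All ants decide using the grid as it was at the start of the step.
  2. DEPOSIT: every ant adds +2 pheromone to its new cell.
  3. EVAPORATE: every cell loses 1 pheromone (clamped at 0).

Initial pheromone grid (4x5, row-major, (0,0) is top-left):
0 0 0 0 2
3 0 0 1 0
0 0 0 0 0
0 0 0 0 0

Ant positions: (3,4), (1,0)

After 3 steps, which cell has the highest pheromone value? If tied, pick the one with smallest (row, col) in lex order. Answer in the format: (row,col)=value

Step 1: ant0:(3,4)->N->(2,4) | ant1:(1,0)->N->(0,0)
  grid max=2 at (1,0)
Step 2: ant0:(2,4)->N->(1,4) | ant1:(0,0)->S->(1,0)
  grid max=3 at (1,0)
Step 3: ant0:(1,4)->N->(0,4) | ant1:(1,0)->N->(0,0)
  grid max=2 at (1,0)
Final grid:
  1 0 0 0 1
  2 0 0 0 0
  0 0 0 0 0
  0 0 0 0 0
Max pheromone 2 at (1,0)

Answer: (1,0)=2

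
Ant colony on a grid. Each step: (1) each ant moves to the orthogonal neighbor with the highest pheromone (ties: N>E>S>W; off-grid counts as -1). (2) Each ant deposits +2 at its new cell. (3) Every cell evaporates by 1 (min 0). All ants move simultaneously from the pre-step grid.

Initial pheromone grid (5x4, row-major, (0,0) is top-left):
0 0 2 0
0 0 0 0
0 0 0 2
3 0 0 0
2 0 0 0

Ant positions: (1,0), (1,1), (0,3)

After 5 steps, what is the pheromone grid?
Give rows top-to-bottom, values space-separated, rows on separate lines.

After step 1: ants at (0,0),(0,1),(0,2)
  1 1 3 0
  0 0 0 0
  0 0 0 1
  2 0 0 0
  1 0 0 0
After step 2: ants at (0,1),(0,2),(0,1)
  0 4 4 0
  0 0 0 0
  0 0 0 0
  1 0 0 0
  0 0 0 0
After step 3: ants at (0,2),(0,1),(0,2)
  0 5 7 0
  0 0 0 0
  0 0 0 0
  0 0 0 0
  0 0 0 0
After step 4: ants at (0,1),(0,2),(0,1)
  0 8 8 0
  0 0 0 0
  0 0 0 0
  0 0 0 0
  0 0 0 0
After step 5: ants at (0,2),(0,1),(0,2)
  0 9 11 0
  0 0 0 0
  0 0 0 0
  0 0 0 0
  0 0 0 0

0 9 11 0
0 0 0 0
0 0 0 0
0 0 0 0
0 0 0 0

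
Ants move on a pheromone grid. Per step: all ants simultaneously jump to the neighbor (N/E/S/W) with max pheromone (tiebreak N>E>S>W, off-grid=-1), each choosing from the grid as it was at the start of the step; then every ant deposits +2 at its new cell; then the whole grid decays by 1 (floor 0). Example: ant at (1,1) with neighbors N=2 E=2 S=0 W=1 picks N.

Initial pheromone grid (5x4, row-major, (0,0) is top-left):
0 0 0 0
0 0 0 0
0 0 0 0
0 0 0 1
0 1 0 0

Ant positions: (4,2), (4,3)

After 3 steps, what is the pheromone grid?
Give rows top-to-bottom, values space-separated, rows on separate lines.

After step 1: ants at (4,1),(3,3)
  0 0 0 0
  0 0 0 0
  0 0 0 0
  0 0 0 2
  0 2 0 0
After step 2: ants at (3,1),(2,3)
  0 0 0 0
  0 0 0 0
  0 0 0 1
  0 1 0 1
  0 1 0 0
After step 3: ants at (4,1),(3,3)
  0 0 0 0
  0 0 0 0
  0 0 0 0
  0 0 0 2
  0 2 0 0

0 0 0 0
0 0 0 0
0 0 0 0
0 0 0 2
0 2 0 0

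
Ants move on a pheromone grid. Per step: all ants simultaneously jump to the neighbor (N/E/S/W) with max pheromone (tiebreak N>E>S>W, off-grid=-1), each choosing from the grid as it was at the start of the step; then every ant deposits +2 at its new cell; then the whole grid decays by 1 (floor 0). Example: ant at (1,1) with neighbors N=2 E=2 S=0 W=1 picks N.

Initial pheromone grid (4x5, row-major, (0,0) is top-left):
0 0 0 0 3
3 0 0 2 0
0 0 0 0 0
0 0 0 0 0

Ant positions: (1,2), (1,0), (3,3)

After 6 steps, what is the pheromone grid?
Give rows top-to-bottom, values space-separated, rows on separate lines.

After step 1: ants at (1,3),(0,0),(2,3)
  1 0 0 0 2
  2 0 0 3 0
  0 0 0 1 0
  0 0 0 0 0
After step 2: ants at (2,3),(1,0),(1,3)
  0 0 0 0 1
  3 0 0 4 0
  0 0 0 2 0
  0 0 0 0 0
After step 3: ants at (1,3),(0,0),(2,3)
  1 0 0 0 0
  2 0 0 5 0
  0 0 0 3 0
  0 0 0 0 0
After step 4: ants at (2,3),(1,0),(1,3)
  0 0 0 0 0
  3 0 0 6 0
  0 0 0 4 0
  0 0 0 0 0
After step 5: ants at (1,3),(0,0),(2,3)
  1 0 0 0 0
  2 0 0 7 0
  0 0 0 5 0
  0 0 0 0 0
After step 6: ants at (2,3),(1,0),(1,3)
  0 0 0 0 0
  3 0 0 8 0
  0 0 0 6 0
  0 0 0 0 0

0 0 0 0 0
3 0 0 8 0
0 0 0 6 0
0 0 0 0 0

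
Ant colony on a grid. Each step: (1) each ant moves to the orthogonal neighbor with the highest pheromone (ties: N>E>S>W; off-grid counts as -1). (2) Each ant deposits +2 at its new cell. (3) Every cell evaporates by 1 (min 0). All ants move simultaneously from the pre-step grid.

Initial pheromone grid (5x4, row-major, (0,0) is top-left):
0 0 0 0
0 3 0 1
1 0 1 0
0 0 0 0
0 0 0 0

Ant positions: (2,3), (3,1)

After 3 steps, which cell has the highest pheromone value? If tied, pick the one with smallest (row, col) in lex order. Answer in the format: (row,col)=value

Answer: (1,1)=2

Derivation:
Step 1: ant0:(2,3)->N->(1,3) | ant1:(3,1)->N->(2,1)
  grid max=2 at (1,1)
Step 2: ant0:(1,3)->N->(0,3) | ant1:(2,1)->N->(1,1)
  grid max=3 at (1,1)
Step 3: ant0:(0,3)->S->(1,3) | ant1:(1,1)->N->(0,1)
  grid max=2 at (1,1)
Final grid:
  0 1 0 0
  0 2 0 2
  0 0 0 0
  0 0 0 0
  0 0 0 0
Max pheromone 2 at (1,1)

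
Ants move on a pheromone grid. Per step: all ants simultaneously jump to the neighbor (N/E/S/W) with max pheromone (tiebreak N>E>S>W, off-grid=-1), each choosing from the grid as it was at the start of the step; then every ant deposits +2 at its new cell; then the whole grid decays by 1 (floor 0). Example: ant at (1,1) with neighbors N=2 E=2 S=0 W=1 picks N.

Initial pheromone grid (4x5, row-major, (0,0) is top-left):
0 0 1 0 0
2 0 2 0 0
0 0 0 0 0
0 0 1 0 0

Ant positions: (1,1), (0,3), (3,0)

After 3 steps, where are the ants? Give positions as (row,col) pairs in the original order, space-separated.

Step 1: ant0:(1,1)->E->(1,2) | ant1:(0,3)->W->(0,2) | ant2:(3,0)->N->(2,0)
  grid max=3 at (1,2)
Step 2: ant0:(1,2)->N->(0,2) | ant1:(0,2)->S->(1,2) | ant2:(2,0)->N->(1,0)
  grid max=4 at (1,2)
Step 3: ant0:(0,2)->S->(1,2) | ant1:(1,2)->N->(0,2) | ant2:(1,0)->N->(0,0)
  grid max=5 at (1,2)

(1,2) (0,2) (0,0)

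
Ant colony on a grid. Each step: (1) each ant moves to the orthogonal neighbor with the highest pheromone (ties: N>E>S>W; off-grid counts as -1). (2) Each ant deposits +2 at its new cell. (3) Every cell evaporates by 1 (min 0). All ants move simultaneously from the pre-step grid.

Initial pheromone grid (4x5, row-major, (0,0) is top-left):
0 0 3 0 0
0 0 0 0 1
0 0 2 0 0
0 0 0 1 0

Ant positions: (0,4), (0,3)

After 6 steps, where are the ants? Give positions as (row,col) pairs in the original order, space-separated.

Step 1: ant0:(0,4)->S->(1,4) | ant1:(0,3)->W->(0,2)
  grid max=4 at (0,2)
Step 2: ant0:(1,4)->N->(0,4) | ant1:(0,2)->E->(0,3)
  grid max=3 at (0,2)
Step 3: ant0:(0,4)->S->(1,4) | ant1:(0,3)->W->(0,2)
  grid max=4 at (0,2)
Step 4: ant0:(1,4)->N->(0,4) | ant1:(0,2)->E->(0,3)
  grid max=3 at (0,2)
Step 5: ant0:(0,4)->S->(1,4) | ant1:(0,3)->W->(0,2)
  grid max=4 at (0,2)
Step 6: ant0:(1,4)->N->(0,4) | ant1:(0,2)->E->(0,3)
  grid max=3 at (0,2)

(0,4) (0,3)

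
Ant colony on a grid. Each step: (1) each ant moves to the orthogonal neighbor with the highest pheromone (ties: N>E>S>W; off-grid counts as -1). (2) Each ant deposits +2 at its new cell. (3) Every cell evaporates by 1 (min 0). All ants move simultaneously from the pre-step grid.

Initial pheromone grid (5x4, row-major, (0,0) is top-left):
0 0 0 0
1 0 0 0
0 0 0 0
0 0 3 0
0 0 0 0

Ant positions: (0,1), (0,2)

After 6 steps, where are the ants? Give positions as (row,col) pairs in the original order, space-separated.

Step 1: ant0:(0,1)->E->(0,2) | ant1:(0,2)->E->(0,3)
  grid max=2 at (3,2)
Step 2: ant0:(0,2)->E->(0,3) | ant1:(0,3)->W->(0,2)
  grid max=2 at (0,2)
Step 3: ant0:(0,3)->W->(0,2) | ant1:(0,2)->E->(0,3)
  grid max=3 at (0,2)
Step 4: ant0:(0,2)->E->(0,3) | ant1:(0,3)->W->(0,2)
  grid max=4 at (0,2)
Step 5: ant0:(0,3)->W->(0,2) | ant1:(0,2)->E->(0,3)
  grid max=5 at (0,2)
Step 6: ant0:(0,2)->E->(0,3) | ant1:(0,3)->W->(0,2)
  grid max=6 at (0,2)

(0,3) (0,2)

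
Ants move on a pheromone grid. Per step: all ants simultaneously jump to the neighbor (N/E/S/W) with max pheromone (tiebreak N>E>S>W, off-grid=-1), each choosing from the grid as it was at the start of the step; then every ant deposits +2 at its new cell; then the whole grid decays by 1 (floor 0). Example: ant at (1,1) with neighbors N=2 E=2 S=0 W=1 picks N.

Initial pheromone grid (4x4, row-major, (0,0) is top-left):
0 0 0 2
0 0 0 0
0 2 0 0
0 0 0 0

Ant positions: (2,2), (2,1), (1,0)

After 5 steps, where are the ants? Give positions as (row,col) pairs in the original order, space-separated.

Step 1: ant0:(2,2)->W->(2,1) | ant1:(2,1)->N->(1,1) | ant2:(1,0)->N->(0,0)
  grid max=3 at (2,1)
Step 2: ant0:(2,1)->N->(1,1) | ant1:(1,1)->S->(2,1) | ant2:(0,0)->E->(0,1)
  grid max=4 at (2,1)
Step 3: ant0:(1,1)->S->(2,1) | ant1:(2,1)->N->(1,1) | ant2:(0,1)->S->(1,1)
  grid max=5 at (1,1)
Step 4: ant0:(2,1)->N->(1,1) | ant1:(1,1)->S->(2,1) | ant2:(1,1)->S->(2,1)
  grid max=8 at (2,1)
Step 5: ant0:(1,1)->S->(2,1) | ant1:(2,1)->N->(1,1) | ant2:(2,1)->N->(1,1)
  grid max=9 at (1,1)

(2,1) (1,1) (1,1)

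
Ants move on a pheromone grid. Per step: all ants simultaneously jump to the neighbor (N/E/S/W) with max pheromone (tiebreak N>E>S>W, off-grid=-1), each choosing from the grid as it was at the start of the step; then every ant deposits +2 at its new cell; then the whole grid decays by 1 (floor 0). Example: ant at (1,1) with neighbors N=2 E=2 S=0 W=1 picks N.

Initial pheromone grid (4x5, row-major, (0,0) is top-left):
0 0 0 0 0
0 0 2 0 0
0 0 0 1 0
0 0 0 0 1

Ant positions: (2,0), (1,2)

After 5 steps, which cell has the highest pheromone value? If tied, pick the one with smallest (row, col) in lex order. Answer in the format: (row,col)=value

Answer: (0,2)=3

Derivation:
Step 1: ant0:(2,0)->N->(1,0) | ant1:(1,2)->N->(0,2)
  grid max=1 at (0,2)
Step 2: ant0:(1,0)->N->(0,0) | ant1:(0,2)->S->(1,2)
  grid max=2 at (1,2)
Step 3: ant0:(0,0)->E->(0,1) | ant1:(1,2)->N->(0,2)
  grid max=1 at (0,1)
Step 4: ant0:(0,1)->E->(0,2) | ant1:(0,2)->S->(1,2)
  grid max=2 at (0,2)
Step 5: ant0:(0,2)->S->(1,2) | ant1:(1,2)->N->(0,2)
  grid max=3 at (0,2)
Final grid:
  0 0 3 0 0
  0 0 3 0 0
  0 0 0 0 0
  0 0 0 0 0
Max pheromone 3 at (0,2)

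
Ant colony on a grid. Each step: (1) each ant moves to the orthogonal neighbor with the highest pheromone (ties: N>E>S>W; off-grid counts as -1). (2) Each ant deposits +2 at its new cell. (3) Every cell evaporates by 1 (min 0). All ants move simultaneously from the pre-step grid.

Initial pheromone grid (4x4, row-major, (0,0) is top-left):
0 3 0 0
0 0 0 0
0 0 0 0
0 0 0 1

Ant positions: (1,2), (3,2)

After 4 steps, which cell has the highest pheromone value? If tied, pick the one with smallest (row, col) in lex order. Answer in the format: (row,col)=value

Answer: (0,1)=3

Derivation:
Step 1: ant0:(1,2)->N->(0,2) | ant1:(3,2)->E->(3,3)
  grid max=2 at (0,1)
Step 2: ant0:(0,2)->W->(0,1) | ant1:(3,3)->N->(2,3)
  grid max=3 at (0,1)
Step 3: ant0:(0,1)->E->(0,2) | ant1:(2,3)->S->(3,3)
  grid max=2 at (0,1)
Step 4: ant0:(0,2)->W->(0,1) | ant1:(3,3)->N->(2,3)
  grid max=3 at (0,1)
Final grid:
  0 3 0 0
  0 0 0 0
  0 0 0 1
  0 0 0 1
Max pheromone 3 at (0,1)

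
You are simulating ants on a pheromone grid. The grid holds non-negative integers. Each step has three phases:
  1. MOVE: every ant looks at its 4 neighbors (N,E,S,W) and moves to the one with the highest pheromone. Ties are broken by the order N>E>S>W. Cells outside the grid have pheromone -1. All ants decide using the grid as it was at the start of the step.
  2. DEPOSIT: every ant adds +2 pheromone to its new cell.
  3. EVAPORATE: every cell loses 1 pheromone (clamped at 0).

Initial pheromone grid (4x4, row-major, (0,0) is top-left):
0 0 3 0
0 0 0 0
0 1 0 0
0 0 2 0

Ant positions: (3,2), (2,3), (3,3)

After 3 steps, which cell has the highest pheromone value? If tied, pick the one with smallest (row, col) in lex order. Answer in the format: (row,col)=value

Step 1: ant0:(3,2)->N->(2,2) | ant1:(2,3)->N->(1,3) | ant2:(3,3)->W->(3,2)
  grid max=3 at (3,2)
Step 2: ant0:(2,2)->S->(3,2) | ant1:(1,3)->N->(0,3) | ant2:(3,2)->N->(2,2)
  grid max=4 at (3,2)
Step 3: ant0:(3,2)->N->(2,2) | ant1:(0,3)->W->(0,2) | ant2:(2,2)->S->(3,2)
  grid max=5 at (3,2)
Final grid:
  0 0 2 0
  0 0 0 0
  0 0 3 0
  0 0 5 0
Max pheromone 5 at (3,2)

Answer: (3,2)=5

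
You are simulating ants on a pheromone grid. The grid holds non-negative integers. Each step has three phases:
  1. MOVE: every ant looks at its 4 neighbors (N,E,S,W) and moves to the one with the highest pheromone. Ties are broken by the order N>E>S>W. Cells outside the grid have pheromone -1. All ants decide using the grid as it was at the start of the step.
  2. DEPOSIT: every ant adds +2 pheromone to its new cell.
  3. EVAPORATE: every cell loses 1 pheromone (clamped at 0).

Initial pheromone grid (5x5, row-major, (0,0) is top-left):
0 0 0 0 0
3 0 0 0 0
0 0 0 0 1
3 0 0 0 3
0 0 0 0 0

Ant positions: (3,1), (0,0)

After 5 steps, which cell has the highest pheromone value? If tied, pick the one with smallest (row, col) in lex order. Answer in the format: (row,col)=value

Answer: (1,0)=8

Derivation:
Step 1: ant0:(3,1)->W->(3,0) | ant1:(0,0)->S->(1,0)
  grid max=4 at (1,0)
Step 2: ant0:(3,0)->N->(2,0) | ant1:(1,0)->N->(0,0)
  grid max=3 at (1,0)
Step 3: ant0:(2,0)->N->(1,0) | ant1:(0,0)->S->(1,0)
  grid max=6 at (1,0)
Step 4: ant0:(1,0)->N->(0,0) | ant1:(1,0)->N->(0,0)
  grid max=5 at (1,0)
Step 5: ant0:(0,0)->S->(1,0) | ant1:(0,0)->S->(1,0)
  grid max=8 at (1,0)
Final grid:
  2 0 0 0 0
  8 0 0 0 0
  0 0 0 0 0
  0 0 0 0 0
  0 0 0 0 0
Max pheromone 8 at (1,0)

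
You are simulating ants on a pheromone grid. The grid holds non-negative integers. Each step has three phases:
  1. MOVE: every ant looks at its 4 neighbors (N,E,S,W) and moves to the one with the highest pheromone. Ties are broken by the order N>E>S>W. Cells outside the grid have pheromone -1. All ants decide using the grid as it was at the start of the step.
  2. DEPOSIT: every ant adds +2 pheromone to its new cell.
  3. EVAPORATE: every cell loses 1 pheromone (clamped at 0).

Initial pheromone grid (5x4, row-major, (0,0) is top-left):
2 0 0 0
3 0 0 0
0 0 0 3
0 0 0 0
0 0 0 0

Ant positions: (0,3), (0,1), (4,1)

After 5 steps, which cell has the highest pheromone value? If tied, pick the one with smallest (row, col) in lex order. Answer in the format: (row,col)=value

Step 1: ant0:(0,3)->S->(1,3) | ant1:(0,1)->W->(0,0) | ant2:(4,1)->N->(3,1)
  grid max=3 at (0,0)
Step 2: ant0:(1,3)->S->(2,3) | ant1:(0,0)->S->(1,0) | ant2:(3,1)->N->(2,1)
  grid max=3 at (1,0)
Step 3: ant0:(2,3)->N->(1,3) | ant1:(1,0)->N->(0,0) | ant2:(2,1)->N->(1,1)
  grid max=3 at (0,0)
Step 4: ant0:(1,3)->S->(2,3) | ant1:(0,0)->S->(1,0) | ant2:(1,1)->W->(1,0)
  grid max=5 at (1,0)
Step 5: ant0:(2,3)->N->(1,3) | ant1:(1,0)->N->(0,0) | ant2:(1,0)->N->(0,0)
  grid max=5 at (0,0)
Final grid:
  5 0 0 0
  4 0 0 1
  0 0 0 2
  0 0 0 0
  0 0 0 0
Max pheromone 5 at (0,0)

Answer: (0,0)=5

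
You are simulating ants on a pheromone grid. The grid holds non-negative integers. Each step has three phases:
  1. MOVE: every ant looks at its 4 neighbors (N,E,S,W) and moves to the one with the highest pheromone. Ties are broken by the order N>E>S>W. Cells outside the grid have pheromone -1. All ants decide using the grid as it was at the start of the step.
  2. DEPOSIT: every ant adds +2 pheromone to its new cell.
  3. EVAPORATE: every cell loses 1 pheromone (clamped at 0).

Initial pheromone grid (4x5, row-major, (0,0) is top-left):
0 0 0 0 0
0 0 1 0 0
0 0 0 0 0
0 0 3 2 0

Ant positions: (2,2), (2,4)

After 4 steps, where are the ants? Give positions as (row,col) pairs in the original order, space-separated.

Step 1: ant0:(2,2)->S->(3,2) | ant1:(2,4)->N->(1,4)
  grid max=4 at (3,2)
Step 2: ant0:(3,2)->E->(3,3) | ant1:(1,4)->N->(0,4)
  grid max=3 at (3,2)
Step 3: ant0:(3,3)->W->(3,2) | ant1:(0,4)->S->(1,4)
  grid max=4 at (3,2)
Step 4: ant0:(3,2)->E->(3,3) | ant1:(1,4)->N->(0,4)
  grid max=3 at (3,2)

(3,3) (0,4)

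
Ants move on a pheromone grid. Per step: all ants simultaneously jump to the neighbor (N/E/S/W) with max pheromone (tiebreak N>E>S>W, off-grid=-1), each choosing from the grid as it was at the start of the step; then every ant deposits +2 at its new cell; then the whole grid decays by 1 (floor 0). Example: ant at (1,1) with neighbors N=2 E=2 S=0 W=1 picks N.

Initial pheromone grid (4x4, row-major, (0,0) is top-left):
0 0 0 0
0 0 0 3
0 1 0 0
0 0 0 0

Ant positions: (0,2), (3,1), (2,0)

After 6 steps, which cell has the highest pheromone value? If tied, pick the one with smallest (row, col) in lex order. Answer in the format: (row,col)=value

Answer: (1,1)=7

Derivation:
Step 1: ant0:(0,2)->E->(0,3) | ant1:(3,1)->N->(2,1) | ant2:(2,0)->E->(2,1)
  grid max=4 at (2,1)
Step 2: ant0:(0,3)->S->(1,3) | ant1:(2,1)->N->(1,1) | ant2:(2,1)->N->(1,1)
  grid max=3 at (1,1)
Step 3: ant0:(1,3)->N->(0,3) | ant1:(1,1)->S->(2,1) | ant2:(1,1)->S->(2,1)
  grid max=6 at (2,1)
Step 4: ant0:(0,3)->S->(1,3) | ant1:(2,1)->N->(1,1) | ant2:(2,1)->N->(1,1)
  grid max=5 at (1,1)
Step 5: ant0:(1,3)->N->(0,3) | ant1:(1,1)->S->(2,1) | ant2:(1,1)->S->(2,1)
  grid max=8 at (2,1)
Step 6: ant0:(0,3)->S->(1,3) | ant1:(2,1)->N->(1,1) | ant2:(2,1)->N->(1,1)
  grid max=7 at (1,1)
Final grid:
  0 0 0 0
  0 7 0 3
  0 7 0 0
  0 0 0 0
Max pheromone 7 at (1,1)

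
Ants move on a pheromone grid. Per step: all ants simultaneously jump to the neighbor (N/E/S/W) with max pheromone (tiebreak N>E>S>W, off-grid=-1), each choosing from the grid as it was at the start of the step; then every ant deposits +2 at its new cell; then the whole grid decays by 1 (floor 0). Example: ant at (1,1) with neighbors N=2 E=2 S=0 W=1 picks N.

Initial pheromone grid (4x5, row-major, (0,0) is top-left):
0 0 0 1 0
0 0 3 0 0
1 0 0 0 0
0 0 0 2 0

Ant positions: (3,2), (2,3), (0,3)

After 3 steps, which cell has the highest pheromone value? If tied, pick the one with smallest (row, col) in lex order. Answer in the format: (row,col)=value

Step 1: ant0:(3,2)->E->(3,3) | ant1:(2,3)->S->(3,3) | ant2:(0,3)->E->(0,4)
  grid max=5 at (3,3)
Step 2: ant0:(3,3)->N->(2,3) | ant1:(3,3)->N->(2,3) | ant2:(0,4)->S->(1,4)
  grid max=4 at (3,3)
Step 3: ant0:(2,3)->S->(3,3) | ant1:(2,3)->S->(3,3) | ant2:(1,4)->N->(0,4)
  grid max=7 at (3,3)
Final grid:
  0 0 0 0 1
  0 0 0 0 0
  0 0 0 2 0
  0 0 0 7 0
Max pheromone 7 at (3,3)

Answer: (3,3)=7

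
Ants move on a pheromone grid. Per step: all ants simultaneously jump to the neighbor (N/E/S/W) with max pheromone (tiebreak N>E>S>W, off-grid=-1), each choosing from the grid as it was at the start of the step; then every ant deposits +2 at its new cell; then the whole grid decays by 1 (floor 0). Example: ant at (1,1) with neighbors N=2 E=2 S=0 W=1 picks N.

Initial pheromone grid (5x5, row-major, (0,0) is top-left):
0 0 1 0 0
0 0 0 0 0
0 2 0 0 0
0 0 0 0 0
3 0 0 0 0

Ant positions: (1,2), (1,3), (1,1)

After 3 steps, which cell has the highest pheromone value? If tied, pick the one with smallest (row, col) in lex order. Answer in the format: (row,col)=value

Answer: (0,2)=4

Derivation:
Step 1: ant0:(1,2)->N->(0,2) | ant1:(1,3)->N->(0,3) | ant2:(1,1)->S->(2,1)
  grid max=3 at (2,1)
Step 2: ant0:(0,2)->E->(0,3) | ant1:(0,3)->W->(0,2) | ant2:(2,1)->N->(1,1)
  grid max=3 at (0,2)
Step 3: ant0:(0,3)->W->(0,2) | ant1:(0,2)->E->(0,3) | ant2:(1,1)->S->(2,1)
  grid max=4 at (0,2)
Final grid:
  0 0 4 3 0
  0 0 0 0 0
  0 3 0 0 0
  0 0 0 0 0
  0 0 0 0 0
Max pheromone 4 at (0,2)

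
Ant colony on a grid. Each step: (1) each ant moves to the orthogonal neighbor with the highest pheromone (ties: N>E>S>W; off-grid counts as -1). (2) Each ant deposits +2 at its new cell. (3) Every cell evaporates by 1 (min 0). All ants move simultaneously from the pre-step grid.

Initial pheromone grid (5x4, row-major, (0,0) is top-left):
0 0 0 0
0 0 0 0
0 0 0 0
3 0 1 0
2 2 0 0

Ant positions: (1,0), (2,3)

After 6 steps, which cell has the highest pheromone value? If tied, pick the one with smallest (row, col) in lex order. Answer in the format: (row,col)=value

Step 1: ant0:(1,0)->N->(0,0) | ant1:(2,3)->N->(1,3)
  grid max=2 at (3,0)
Step 2: ant0:(0,0)->E->(0,1) | ant1:(1,3)->N->(0,3)
  grid max=1 at (0,1)
Step 3: ant0:(0,1)->E->(0,2) | ant1:(0,3)->S->(1,3)
  grid max=1 at (0,2)
Step 4: ant0:(0,2)->E->(0,3) | ant1:(1,3)->N->(0,3)
  grid max=3 at (0,3)
Step 5: ant0:(0,3)->S->(1,3) | ant1:(0,3)->S->(1,3)
  grid max=3 at (1,3)
Step 6: ant0:(1,3)->N->(0,3) | ant1:(1,3)->N->(0,3)
  grid max=5 at (0,3)
Final grid:
  0 0 0 5
  0 0 0 2
  0 0 0 0
  0 0 0 0
  0 0 0 0
Max pheromone 5 at (0,3)

Answer: (0,3)=5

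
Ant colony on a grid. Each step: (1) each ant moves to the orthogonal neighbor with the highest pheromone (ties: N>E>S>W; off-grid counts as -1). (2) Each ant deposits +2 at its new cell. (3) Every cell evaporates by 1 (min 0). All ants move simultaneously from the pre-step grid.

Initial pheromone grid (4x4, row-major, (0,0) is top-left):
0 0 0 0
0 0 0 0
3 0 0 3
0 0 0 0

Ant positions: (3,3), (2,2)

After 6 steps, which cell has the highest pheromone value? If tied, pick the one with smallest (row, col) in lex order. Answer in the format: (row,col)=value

Step 1: ant0:(3,3)->N->(2,3) | ant1:(2,2)->E->(2,3)
  grid max=6 at (2,3)
Step 2: ant0:(2,3)->N->(1,3) | ant1:(2,3)->N->(1,3)
  grid max=5 at (2,3)
Step 3: ant0:(1,3)->S->(2,3) | ant1:(1,3)->S->(2,3)
  grid max=8 at (2,3)
Step 4: ant0:(2,3)->N->(1,3) | ant1:(2,3)->N->(1,3)
  grid max=7 at (2,3)
Step 5: ant0:(1,3)->S->(2,3) | ant1:(1,3)->S->(2,3)
  grid max=10 at (2,3)
Step 6: ant0:(2,3)->N->(1,3) | ant1:(2,3)->N->(1,3)
  grid max=9 at (2,3)
Final grid:
  0 0 0 0
  0 0 0 7
  0 0 0 9
  0 0 0 0
Max pheromone 9 at (2,3)

Answer: (2,3)=9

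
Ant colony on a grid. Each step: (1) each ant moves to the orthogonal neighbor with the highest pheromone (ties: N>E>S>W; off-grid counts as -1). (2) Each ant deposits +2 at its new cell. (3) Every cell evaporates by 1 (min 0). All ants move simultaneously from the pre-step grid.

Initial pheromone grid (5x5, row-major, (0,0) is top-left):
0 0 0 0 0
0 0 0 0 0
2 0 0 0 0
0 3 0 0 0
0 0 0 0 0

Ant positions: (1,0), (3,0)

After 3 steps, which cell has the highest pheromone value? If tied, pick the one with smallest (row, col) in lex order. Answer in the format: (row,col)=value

Step 1: ant0:(1,0)->S->(2,0) | ant1:(3,0)->E->(3,1)
  grid max=4 at (3,1)
Step 2: ant0:(2,0)->N->(1,0) | ant1:(3,1)->N->(2,1)
  grid max=3 at (3,1)
Step 3: ant0:(1,0)->S->(2,0) | ant1:(2,1)->S->(3,1)
  grid max=4 at (3,1)
Final grid:
  0 0 0 0 0
  0 0 0 0 0
  3 0 0 0 0
  0 4 0 0 0
  0 0 0 0 0
Max pheromone 4 at (3,1)

Answer: (3,1)=4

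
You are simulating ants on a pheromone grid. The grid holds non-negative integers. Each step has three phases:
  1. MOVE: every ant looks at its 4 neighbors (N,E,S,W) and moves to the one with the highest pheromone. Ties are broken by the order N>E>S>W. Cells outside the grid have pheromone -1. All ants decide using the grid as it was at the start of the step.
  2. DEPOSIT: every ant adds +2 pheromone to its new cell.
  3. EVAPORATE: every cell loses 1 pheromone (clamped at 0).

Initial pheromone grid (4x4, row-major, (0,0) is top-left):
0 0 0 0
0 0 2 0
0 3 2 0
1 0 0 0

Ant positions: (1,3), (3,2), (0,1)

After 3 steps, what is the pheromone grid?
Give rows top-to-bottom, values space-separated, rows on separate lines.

After step 1: ants at (1,2),(2,2),(0,2)
  0 0 1 0
  0 0 3 0
  0 2 3 0
  0 0 0 0
After step 2: ants at (2,2),(1,2),(1,2)
  0 0 0 0
  0 0 6 0
  0 1 4 0
  0 0 0 0
After step 3: ants at (1,2),(2,2),(2,2)
  0 0 0 0
  0 0 7 0
  0 0 7 0
  0 0 0 0

0 0 0 0
0 0 7 0
0 0 7 0
0 0 0 0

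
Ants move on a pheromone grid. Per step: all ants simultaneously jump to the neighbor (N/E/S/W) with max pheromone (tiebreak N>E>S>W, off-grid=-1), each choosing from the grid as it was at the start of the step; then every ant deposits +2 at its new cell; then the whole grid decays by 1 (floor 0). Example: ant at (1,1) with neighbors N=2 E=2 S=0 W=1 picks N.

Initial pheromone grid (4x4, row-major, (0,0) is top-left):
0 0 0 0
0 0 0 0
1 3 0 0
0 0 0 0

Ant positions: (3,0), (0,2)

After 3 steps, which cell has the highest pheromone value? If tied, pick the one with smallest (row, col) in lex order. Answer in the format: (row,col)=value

Answer: (2,0)=2

Derivation:
Step 1: ant0:(3,0)->N->(2,0) | ant1:(0,2)->E->(0,3)
  grid max=2 at (2,0)
Step 2: ant0:(2,0)->E->(2,1) | ant1:(0,3)->S->(1,3)
  grid max=3 at (2,1)
Step 3: ant0:(2,1)->W->(2,0) | ant1:(1,3)->N->(0,3)
  grid max=2 at (2,0)
Final grid:
  0 0 0 1
  0 0 0 0
  2 2 0 0
  0 0 0 0
Max pheromone 2 at (2,0)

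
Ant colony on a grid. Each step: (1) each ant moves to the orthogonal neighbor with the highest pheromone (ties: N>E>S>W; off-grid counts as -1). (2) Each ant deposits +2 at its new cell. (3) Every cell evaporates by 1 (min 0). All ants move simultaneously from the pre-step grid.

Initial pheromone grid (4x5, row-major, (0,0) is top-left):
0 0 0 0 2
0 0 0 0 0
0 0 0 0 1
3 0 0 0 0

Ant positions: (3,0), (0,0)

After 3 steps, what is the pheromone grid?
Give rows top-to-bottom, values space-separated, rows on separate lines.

After step 1: ants at (2,0),(0,1)
  0 1 0 0 1
  0 0 0 0 0
  1 0 0 0 0
  2 0 0 0 0
After step 2: ants at (3,0),(0,2)
  0 0 1 0 0
  0 0 0 0 0
  0 0 0 0 0
  3 0 0 0 0
After step 3: ants at (2,0),(0,3)
  0 0 0 1 0
  0 0 0 0 0
  1 0 0 0 0
  2 0 0 0 0

0 0 0 1 0
0 0 0 0 0
1 0 0 0 0
2 0 0 0 0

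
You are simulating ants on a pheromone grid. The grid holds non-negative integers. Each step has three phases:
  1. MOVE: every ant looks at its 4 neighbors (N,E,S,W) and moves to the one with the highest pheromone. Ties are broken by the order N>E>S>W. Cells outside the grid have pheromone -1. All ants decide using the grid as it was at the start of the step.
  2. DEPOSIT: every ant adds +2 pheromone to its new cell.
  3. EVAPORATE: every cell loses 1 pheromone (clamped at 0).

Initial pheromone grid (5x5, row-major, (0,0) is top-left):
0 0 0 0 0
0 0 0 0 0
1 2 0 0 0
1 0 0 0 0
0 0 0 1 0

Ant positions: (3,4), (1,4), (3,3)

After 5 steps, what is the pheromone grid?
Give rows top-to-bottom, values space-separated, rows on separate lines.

After step 1: ants at (2,4),(0,4),(4,3)
  0 0 0 0 1
  0 0 0 0 0
  0 1 0 0 1
  0 0 0 0 0
  0 0 0 2 0
After step 2: ants at (1,4),(1,4),(3,3)
  0 0 0 0 0
  0 0 0 0 3
  0 0 0 0 0
  0 0 0 1 0
  0 0 0 1 0
After step 3: ants at (0,4),(0,4),(4,3)
  0 0 0 0 3
  0 0 0 0 2
  0 0 0 0 0
  0 0 0 0 0
  0 0 0 2 0
After step 4: ants at (1,4),(1,4),(3,3)
  0 0 0 0 2
  0 0 0 0 5
  0 0 0 0 0
  0 0 0 1 0
  0 0 0 1 0
After step 5: ants at (0,4),(0,4),(4,3)
  0 0 0 0 5
  0 0 0 0 4
  0 0 0 0 0
  0 0 0 0 0
  0 0 0 2 0

0 0 0 0 5
0 0 0 0 4
0 0 0 0 0
0 0 0 0 0
0 0 0 2 0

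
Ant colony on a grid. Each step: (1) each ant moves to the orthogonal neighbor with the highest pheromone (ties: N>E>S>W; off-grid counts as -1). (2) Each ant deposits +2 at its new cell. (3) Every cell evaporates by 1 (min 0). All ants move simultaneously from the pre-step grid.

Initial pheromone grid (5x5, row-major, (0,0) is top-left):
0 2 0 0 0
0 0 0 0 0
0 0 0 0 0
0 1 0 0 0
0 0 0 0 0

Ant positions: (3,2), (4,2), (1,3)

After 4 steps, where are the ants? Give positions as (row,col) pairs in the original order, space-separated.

Step 1: ant0:(3,2)->W->(3,1) | ant1:(4,2)->N->(3,2) | ant2:(1,3)->N->(0,3)
  grid max=2 at (3,1)
Step 2: ant0:(3,1)->E->(3,2) | ant1:(3,2)->W->(3,1) | ant2:(0,3)->E->(0,4)
  grid max=3 at (3,1)
Step 3: ant0:(3,2)->W->(3,1) | ant1:(3,1)->E->(3,2) | ant2:(0,4)->S->(1,4)
  grid max=4 at (3,1)
Step 4: ant0:(3,1)->E->(3,2) | ant1:(3,2)->W->(3,1) | ant2:(1,4)->N->(0,4)
  grid max=5 at (3,1)

(3,2) (3,1) (0,4)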